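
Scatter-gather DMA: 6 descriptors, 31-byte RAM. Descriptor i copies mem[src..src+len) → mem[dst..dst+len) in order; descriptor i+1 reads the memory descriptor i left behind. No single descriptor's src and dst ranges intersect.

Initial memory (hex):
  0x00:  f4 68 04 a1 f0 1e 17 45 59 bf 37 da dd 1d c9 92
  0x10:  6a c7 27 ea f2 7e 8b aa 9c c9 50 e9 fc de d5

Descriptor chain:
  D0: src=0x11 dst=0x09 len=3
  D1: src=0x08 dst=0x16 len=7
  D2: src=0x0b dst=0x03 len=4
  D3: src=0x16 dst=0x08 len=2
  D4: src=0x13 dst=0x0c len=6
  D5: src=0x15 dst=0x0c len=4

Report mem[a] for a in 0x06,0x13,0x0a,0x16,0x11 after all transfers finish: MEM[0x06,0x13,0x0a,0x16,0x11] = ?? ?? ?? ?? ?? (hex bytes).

#0 dst[0x09+3] := {0xc7,0x27,0xea}
#1 dst[0x16+7] := {0x59,0xc7,0x27,0xea,0xdd,0x1d,0xc9}
#2 dst[0x03+4] := {0xea,0xdd,0x1d,0xc9}
#3 dst[0x08+2] := {0x59,0xc7}
#4 dst[0x0c+6] := {0xea,0xf2,0x7e,0x59,0xc7,0x27}
#5 dst[0x0c+4] := {0x7e,0x59,0xc7,0x27}
query mem[0x06]=0xc9, mem[0x13]=0xea, mem[0x0a]=0x27, mem[0x16]=0x59, mem[0x11]=0x27

MEM[0x06,0x13,0x0a,0x16,0x11] = c9 ea 27 59 27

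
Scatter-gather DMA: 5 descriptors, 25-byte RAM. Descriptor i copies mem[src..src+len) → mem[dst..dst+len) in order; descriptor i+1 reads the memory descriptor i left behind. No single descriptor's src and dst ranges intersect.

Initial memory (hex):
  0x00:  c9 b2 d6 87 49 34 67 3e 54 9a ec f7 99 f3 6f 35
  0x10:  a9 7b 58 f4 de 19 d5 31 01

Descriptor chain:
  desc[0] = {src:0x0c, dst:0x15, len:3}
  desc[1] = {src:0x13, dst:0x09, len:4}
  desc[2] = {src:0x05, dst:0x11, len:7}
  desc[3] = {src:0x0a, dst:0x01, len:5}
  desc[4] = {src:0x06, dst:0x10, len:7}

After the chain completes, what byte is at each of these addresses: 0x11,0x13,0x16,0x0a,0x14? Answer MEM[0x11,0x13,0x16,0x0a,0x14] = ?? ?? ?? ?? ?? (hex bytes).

D0: mem[0x15..0x17] <- [99 f3 6f]
D1: mem[0x09..0x0c] <- [f4 de 99 f3]
D2: mem[0x11..0x17] <- [34 67 3e 54 f4 de 99]
D3: mem[0x01..0x05] <- [de 99 f3 f3 6f]
D4: mem[0x10..0x16] <- [67 3e 54 f4 de 99 f3]
query mem[0x11]=0x3e, mem[0x13]=0xf4, mem[0x16]=0xf3, mem[0x0a]=0xde, mem[0x14]=0xde

MEM[0x11,0x13,0x16,0x0a,0x14] = 3e f4 f3 de de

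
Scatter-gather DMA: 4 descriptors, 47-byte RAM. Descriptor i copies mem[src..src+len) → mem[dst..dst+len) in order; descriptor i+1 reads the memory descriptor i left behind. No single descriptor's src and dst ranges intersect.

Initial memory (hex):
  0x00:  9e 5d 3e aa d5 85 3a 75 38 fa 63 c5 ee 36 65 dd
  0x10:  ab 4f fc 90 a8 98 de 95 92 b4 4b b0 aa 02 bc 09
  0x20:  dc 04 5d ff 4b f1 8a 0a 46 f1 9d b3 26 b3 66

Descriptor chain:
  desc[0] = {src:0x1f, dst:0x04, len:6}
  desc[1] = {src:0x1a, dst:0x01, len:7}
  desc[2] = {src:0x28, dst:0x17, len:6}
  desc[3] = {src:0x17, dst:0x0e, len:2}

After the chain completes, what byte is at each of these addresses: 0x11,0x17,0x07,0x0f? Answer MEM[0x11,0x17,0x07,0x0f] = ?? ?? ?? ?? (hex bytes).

#0 dst[0x04+6] := {0x09,0xdc,0x04,0x5d,0xff,0x4b}
#1 dst[0x01+7] := {0x4b,0xb0,0xaa,0x02,0xbc,0x09,0xdc}
#2 dst[0x17+6] := {0x46,0xf1,0x9d,0xb3,0x26,0xb3}
#3 dst[0x0e+2] := {0x46,0xf1}
query mem[0x11]=0x4f, mem[0x17]=0x46, mem[0x07]=0xdc, mem[0x0f]=0xf1

MEM[0x11,0x17,0x07,0x0f] = 4f 46 dc f1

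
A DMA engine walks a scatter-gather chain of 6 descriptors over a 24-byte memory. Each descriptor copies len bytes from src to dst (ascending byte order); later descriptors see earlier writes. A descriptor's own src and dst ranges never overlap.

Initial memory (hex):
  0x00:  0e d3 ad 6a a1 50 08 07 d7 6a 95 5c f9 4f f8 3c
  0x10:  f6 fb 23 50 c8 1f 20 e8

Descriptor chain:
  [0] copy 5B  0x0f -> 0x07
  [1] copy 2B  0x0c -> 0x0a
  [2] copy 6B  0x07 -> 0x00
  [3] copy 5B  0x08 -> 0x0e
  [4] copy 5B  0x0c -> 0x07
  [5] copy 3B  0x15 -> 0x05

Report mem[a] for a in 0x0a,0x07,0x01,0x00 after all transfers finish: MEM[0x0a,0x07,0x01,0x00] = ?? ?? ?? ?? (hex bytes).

#0 dst[0x07+5] := {0x3c,0xf6,0xfb,0x23,0x50}
#1 dst[0x0a+2] := {0xf9,0x4f}
#2 dst[0x00+6] := {0x3c,0xf6,0xfb,0xf9,0x4f,0xf9}
#3 dst[0x0e+5] := {0xf6,0xfb,0xf9,0x4f,0xf9}
#4 dst[0x07+5] := {0xf9,0x4f,0xf6,0xfb,0xf9}
#5 dst[0x05+3] := {0x1f,0x20,0xe8}
query mem[0x0a]=0xfb, mem[0x07]=0xe8, mem[0x01]=0xf6, mem[0x00]=0x3c

MEM[0x0a,0x07,0x01,0x00] = fb e8 f6 3c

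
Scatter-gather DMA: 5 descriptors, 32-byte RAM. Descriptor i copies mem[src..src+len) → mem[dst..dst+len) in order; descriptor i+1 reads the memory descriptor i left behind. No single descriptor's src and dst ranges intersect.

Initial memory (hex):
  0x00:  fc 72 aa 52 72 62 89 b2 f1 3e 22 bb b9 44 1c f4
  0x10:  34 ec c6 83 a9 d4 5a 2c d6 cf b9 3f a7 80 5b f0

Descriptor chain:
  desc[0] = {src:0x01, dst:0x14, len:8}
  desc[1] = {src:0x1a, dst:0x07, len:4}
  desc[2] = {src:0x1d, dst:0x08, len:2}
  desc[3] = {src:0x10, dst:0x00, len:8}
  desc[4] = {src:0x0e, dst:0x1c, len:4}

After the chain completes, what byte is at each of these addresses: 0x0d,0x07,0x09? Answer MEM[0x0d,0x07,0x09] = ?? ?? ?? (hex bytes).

MEM[0x0d,0x07,0x09] = 44 72 5b

D0: mem[0x14..0x1b] <- [72 aa 52 72 62 89 b2 f1]
D1: mem[0x07..0x0a] <- [b2 f1 a7 80]
D2: mem[0x08..0x09] <- [80 5b]
D3: mem[0x00..0x07] <- [34 ec c6 83 72 aa 52 72]
D4: mem[0x1c..0x1f] <- [1c f4 34 ec]
query mem[0x0d]=0x44, mem[0x07]=0x72, mem[0x09]=0x5b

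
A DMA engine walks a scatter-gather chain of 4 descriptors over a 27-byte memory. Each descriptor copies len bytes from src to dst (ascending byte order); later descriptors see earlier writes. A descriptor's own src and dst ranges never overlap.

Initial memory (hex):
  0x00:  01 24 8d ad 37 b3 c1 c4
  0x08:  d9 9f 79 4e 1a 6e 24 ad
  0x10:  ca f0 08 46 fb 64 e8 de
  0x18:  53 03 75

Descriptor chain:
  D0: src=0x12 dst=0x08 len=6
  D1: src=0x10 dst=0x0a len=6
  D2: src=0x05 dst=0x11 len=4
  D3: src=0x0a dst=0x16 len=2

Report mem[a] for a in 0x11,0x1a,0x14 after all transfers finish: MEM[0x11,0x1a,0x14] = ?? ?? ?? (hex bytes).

MEM[0x11,0x1a,0x14] = b3 75 08

  after D0: wrote 6B at 0x08 = 0846fb64e8de
  after D1: wrote 6B at 0x0a = caf00846fb64
  after D2: wrote 4B at 0x11 = b3c1c408
  after D3: wrote 2B at 0x16 = caf0
query mem[0x11]=0xb3, mem[0x1a]=0x75, mem[0x14]=0x08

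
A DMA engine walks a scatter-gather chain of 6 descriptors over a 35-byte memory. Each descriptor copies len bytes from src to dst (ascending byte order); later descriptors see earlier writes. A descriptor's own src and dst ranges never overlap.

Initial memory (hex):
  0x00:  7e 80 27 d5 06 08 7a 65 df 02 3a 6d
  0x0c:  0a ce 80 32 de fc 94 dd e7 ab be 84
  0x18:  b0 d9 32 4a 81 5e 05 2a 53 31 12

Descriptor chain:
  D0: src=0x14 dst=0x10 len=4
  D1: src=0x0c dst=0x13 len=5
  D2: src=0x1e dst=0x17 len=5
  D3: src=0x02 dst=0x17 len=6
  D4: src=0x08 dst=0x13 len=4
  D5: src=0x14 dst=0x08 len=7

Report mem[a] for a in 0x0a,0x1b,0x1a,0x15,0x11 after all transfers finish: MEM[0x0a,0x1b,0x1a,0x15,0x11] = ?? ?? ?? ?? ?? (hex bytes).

[0] 0x14->0x10 len=4 : e7 ab be 84
[1] 0x0c->0x13 len=5 : 0a ce 80 32 e7
[2] 0x1e->0x17 len=5 : 05 2a 53 31 12
[3] 0x02->0x17 len=6 : 27 d5 06 08 7a 65
[4] 0x08->0x13 len=4 : df 02 3a 6d
[5] 0x14->0x08 len=7 : 02 3a 6d 27 d5 06 08
query mem[0x0a]=0x6d, mem[0x1b]=0x7a, mem[0x1a]=0x08, mem[0x15]=0x3a, mem[0x11]=0xab

MEM[0x0a,0x1b,0x1a,0x15,0x11] = 6d 7a 08 3a ab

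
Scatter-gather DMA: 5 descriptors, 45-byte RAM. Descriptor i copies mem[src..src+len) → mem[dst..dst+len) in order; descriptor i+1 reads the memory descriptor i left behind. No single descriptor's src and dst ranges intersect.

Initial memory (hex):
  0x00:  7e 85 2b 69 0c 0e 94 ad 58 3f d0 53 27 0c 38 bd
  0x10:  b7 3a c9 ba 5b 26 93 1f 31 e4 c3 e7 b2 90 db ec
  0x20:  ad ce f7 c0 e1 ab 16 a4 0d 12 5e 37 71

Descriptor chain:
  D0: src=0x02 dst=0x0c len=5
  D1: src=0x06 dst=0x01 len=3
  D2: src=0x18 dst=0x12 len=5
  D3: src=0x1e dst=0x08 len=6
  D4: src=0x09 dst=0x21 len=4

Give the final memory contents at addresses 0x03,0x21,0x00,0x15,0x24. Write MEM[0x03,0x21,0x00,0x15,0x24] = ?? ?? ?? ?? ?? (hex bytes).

MEM[0x03,0x21,0x00,0x15,0x24] = 58 ec 7e e7 f7

D0: mem[0x0c..0x10] <- [2b 69 0c 0e 94]
D1: mem[0x01..0x03] <- [94 ad 58]
D2: mem[0x12..0x16] <- [31 e4 c3 e7 b2]
D3: mem[0x08..0x0d] <- [db ec ad ce f7 c0]
D4: mem[0x21..0x24] <- [ec ad ce f7]
query mem[0x03]=0x58, mem[0x21]=0xec, mem[0x00]=0x7e, mem[0x15]=0xe7, mem[0x24]=0xf7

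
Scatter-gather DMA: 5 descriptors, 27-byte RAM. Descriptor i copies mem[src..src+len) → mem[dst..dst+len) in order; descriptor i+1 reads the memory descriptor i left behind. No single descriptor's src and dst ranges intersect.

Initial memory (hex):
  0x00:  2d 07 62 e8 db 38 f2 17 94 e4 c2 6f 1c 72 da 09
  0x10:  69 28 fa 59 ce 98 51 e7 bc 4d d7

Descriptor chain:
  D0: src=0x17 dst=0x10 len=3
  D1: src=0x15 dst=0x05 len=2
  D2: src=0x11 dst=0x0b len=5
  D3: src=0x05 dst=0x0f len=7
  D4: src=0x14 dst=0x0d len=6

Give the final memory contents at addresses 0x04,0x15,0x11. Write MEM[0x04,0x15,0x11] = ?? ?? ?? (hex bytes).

MEM[0x04,0x15,0x11] = db bc bc

D0: mem[0x10..0x12] <- [e7 bc 4d]
D1: mem[0x05..0x06] <- [98 51]
D2: mem[0x0b..0x0f] <- [bc 4d 59 ce 98]
D3: mem[0x0f..0x15] <- [98 51 17 94 e4 c2 bc]
D4: mem[0x0d..0x12] <- [c2 bc 51 e7 bc 4d]
query mem[0x04]=0xdb, mem[0x15]=0xbc, mem[0x11]=0xbc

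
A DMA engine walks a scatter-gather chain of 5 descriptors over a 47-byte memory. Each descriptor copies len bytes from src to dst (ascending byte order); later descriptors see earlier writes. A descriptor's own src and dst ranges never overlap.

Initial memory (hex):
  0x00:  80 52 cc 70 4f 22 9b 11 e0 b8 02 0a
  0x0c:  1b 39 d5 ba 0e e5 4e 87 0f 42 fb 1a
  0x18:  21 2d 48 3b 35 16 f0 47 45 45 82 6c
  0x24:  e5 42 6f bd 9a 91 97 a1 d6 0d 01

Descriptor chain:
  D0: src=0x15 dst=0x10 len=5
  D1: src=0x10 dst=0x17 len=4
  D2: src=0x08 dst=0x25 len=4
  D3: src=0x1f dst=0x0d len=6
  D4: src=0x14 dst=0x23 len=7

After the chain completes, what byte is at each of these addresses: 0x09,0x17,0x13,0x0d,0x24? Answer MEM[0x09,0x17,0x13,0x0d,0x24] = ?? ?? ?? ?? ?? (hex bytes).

D0: mem[0x10..0x14] <- [42 fb 1a 21 2d]
D1: mem[0x17..0x1a] <- [42 fb 1a 21]
D2: mem[0x25..0x28] <- [e0 b8 02 0a]
D3: mem[0x0d..0x12] <- [47 45 45 82 6c e5]
D4: mem[0x23..0x29] <- [2d 42 fb 42 fb 1a 21]
query mem[0x09]=0xb8, mem[0x17]=0x42, mem[0x13]=0x21, mem[0x0d]=0x47, mem[0x24]=0x42

MEM[0x09,0x17,0x13,0x0d,0x24] = b8 42 21 47 42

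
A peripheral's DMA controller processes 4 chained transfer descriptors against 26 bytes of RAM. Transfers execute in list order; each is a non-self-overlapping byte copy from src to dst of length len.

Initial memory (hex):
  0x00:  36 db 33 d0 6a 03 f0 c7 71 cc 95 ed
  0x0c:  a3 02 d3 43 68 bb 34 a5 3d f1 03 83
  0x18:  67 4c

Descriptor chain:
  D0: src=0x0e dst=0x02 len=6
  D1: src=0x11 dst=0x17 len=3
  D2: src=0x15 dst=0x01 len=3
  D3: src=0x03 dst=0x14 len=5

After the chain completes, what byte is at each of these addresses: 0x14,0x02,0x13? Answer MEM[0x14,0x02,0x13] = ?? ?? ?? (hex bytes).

MEM[0x14,0x02,0x13] = bb 03 a5

  after D0: wrote 6B at 0x02 = d34368bb34a5
  after D1: wrote 3B at 0x17 = bb34a5
  after D2: wrote 3B at 0x01 = f103bb
  after D3: wrote 5B at 0x14 = bb68bb34a5
query mem[0x14]=0xbb, mem[0x02]=0x03, mem[0x13]=0xa5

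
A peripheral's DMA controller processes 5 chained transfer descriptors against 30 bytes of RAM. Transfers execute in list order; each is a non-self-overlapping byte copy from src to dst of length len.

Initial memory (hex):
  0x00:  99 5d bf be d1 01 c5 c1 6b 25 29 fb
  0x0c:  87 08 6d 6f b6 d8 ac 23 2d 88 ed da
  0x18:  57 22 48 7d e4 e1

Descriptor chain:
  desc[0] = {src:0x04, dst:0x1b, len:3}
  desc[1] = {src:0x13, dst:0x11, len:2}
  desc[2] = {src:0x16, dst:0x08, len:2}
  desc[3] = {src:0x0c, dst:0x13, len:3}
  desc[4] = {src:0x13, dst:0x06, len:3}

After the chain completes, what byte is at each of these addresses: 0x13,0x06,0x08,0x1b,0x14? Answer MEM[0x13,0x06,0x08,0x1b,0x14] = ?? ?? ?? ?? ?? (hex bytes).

[0] 0x04->0x1b len=3 : d1 01 c5
[1] 0x13->0x11 len=2 : 23 2d
[2] 0x16->0x08 len=2 : ed da
[3] 0x0c->0x13 len=3 : 87 08 6d
[4] 0x13->0x06 len=3 : 87 08 6d
query mem[0x13]=0x87, mem[0x06]=0x87, mem[0x08]=0x6d, mem[0x1b]=0xd1, mem[0x14]=0x08

MEM[0x13,0x06,0x08,0x1b,0x14] = 87 87 6d d1 08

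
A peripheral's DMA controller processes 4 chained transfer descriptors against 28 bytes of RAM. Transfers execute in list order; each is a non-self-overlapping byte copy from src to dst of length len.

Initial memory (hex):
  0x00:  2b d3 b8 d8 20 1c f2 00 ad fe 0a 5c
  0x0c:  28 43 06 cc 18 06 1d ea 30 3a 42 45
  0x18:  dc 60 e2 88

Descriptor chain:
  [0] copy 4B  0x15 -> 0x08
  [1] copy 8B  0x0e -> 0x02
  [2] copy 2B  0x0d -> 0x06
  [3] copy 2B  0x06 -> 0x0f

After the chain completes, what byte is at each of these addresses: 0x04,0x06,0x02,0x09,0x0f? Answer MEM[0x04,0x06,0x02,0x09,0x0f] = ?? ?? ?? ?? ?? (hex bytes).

[0] 0x15->0x08 len=4 : 3a 42 45 dc
[1] 0x0e->0x02 len=8 : 06 cc 18 06 1d ea 30 3a
[2] 0x0d->0x06 len=2 : 43 06
[3] 0x06->0x0f len=2 : 43 06
query mem[0x04]=0x18, mem[0x06]=0x43, mem[0x02]=0x06, mem[0x09]=0x3a, mem[0x0f]=0x43

MEM[0x04,0x06,0x02,0x09,0x0f] = 18 43 06 3a 43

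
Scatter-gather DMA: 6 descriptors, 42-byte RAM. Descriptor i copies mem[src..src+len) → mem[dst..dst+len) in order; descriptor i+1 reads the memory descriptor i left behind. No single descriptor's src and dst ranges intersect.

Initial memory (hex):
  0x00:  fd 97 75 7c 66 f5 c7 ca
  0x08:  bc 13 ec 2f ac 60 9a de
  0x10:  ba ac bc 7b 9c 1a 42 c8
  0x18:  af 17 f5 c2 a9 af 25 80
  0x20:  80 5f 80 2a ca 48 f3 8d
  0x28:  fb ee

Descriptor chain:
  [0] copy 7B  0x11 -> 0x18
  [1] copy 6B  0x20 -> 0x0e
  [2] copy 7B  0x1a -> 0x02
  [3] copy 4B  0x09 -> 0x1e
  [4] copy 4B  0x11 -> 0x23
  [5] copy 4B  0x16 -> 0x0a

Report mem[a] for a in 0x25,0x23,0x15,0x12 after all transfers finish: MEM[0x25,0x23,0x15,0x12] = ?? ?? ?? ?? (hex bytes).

MEM[0x25,0x23,0x15,0x12] = 48 2a 1a ca

[0] 0x11->0x18 len=7 : ac bc 7b 9c 1a 42 c8
[1] 0x20->0x0e len=6 : 80 5f 80 2a ca 48
[2] 0x1a->0x02 len=7 : 7b 9c 1a 42 c8 80 80
[3] 0x09->0x1e len=4 : 13 ec 2f ac
[4] 0x11->0x23 len=4 : 2a ca 48 9c
[5] 0x16->0x0a len=4 : 42 c8 ac bc
query mem[0x25]=0x48, mem[0x23]=0x2a, mem[0x15]=0x1a, mem[0x12]=0xca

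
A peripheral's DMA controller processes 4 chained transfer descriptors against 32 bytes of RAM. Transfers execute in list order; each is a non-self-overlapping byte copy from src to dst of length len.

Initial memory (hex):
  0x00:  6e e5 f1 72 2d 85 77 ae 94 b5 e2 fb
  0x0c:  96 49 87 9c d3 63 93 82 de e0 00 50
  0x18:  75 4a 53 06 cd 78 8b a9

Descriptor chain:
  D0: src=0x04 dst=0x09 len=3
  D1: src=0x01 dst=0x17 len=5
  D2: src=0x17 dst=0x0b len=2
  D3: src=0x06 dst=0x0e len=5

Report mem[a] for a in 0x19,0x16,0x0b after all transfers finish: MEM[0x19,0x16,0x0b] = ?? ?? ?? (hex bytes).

MEM[0x19,0x16,0x0b] = 72 00 e5

D0: mem[0x09..0x0b] <- [2d 85 77]
D1: mem[0x17..0x1b] <- [e5 f1 72 2d 85]
D2: mem[0x0b..0x0c] <- [e5 f1]
D3: mem[0x0e..0x12] <- [77 ae 94 2d 85]
query mem[0x19]=0x72, mem[0x16]=0x00, mem[0x0b]=0xe5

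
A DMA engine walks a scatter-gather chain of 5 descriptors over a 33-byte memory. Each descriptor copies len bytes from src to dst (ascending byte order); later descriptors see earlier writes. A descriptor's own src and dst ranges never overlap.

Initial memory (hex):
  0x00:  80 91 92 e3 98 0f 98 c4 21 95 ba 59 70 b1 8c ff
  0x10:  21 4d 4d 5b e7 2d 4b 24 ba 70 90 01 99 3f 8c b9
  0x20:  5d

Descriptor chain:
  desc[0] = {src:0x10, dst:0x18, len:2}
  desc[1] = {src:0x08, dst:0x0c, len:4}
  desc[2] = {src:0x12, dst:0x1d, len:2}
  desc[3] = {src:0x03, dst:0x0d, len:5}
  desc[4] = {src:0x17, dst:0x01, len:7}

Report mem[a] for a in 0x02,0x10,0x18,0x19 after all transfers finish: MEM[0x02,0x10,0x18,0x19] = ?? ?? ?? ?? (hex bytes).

MEM[0x02,0x10,0x18,0x19] = 21 98 21 4d

[0] 0x10->0x18 len=2 : 21 4d
[1] 0x08->0x0c len=4 : 21 95 ba 59
[2] 0x12->0x1d len=2 : 4d 5b
[3] 0x03->0x0d len=5 : e3 98 0f 98 c4
[4] 0x17->0x01 len=7 : 24 21 4d 90 01 99 4d
query mem[0x02]=0x21, mem[0x10]=0x98, mem[0x18]=0x21, mem[0x19]=0x4d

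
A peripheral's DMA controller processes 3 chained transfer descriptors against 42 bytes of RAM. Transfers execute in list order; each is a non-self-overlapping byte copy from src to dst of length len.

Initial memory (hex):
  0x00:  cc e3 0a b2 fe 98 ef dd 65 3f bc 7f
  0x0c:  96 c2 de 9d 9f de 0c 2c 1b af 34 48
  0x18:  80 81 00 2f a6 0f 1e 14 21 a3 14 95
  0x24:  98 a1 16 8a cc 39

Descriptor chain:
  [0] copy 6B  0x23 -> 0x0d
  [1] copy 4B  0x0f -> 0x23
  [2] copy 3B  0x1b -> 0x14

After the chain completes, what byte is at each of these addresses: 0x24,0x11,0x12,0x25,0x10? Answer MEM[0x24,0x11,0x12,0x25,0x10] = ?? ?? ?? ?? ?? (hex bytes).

  after D0: wrote 6B at 0x0d = 9598a1168acc
  after D1: wrote 4B at 0x23 = a1168acc
  after D2: wrote 3B at 0x14 = 2fa60f
query mem[0x24]=0x16, mem[0x11]=0x8a, mem[0x12]=0xcc, mem[0x25]=0x8a, mem[0x10]=0x16

MEM[0x24,0x11,0x12,0x25,0x10] = 16 8a cc 8a 16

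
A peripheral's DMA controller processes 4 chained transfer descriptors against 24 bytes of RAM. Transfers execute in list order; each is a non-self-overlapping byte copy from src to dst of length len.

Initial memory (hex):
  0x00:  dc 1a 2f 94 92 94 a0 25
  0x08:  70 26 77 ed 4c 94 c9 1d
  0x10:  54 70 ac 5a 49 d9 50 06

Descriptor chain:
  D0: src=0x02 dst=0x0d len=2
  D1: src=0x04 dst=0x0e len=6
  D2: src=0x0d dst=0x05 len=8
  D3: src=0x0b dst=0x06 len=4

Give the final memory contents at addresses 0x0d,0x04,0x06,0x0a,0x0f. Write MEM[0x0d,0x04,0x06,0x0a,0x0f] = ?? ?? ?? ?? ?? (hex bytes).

MEM[0x0d,0x04,0x06,0x0a,0x0f] = 2f 92 26 70 94

[0] 0x02->0x0d len=2 : 2f 94
[1] 0x04->0x0e len=6 : 92 94 a0 25 70 26
[2] 0x0d->0x05 len=8 : 2f 92 94 a0 25 70 26 49
[3] 0x0b->0x06 len=4 : 26 49 2f 92
query mem[0x0d]=0x2f, mem[0x04]=0x92, mem[0x06]=0x26, mem[0x0a]=0x70, mem[0x0f]=0x94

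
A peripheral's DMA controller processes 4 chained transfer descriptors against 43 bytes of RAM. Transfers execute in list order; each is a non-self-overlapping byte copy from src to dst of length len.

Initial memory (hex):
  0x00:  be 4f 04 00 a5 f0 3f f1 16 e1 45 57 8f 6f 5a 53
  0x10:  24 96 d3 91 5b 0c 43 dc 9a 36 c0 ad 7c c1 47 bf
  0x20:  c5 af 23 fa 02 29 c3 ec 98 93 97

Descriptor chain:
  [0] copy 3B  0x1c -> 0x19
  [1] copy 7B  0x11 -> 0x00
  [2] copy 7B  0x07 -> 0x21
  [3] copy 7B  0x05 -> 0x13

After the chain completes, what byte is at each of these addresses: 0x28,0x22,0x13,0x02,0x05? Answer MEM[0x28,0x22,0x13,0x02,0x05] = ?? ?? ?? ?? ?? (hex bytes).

MEM[0x28,0x22,0x13,0x02,0x05] = 98 16 43 91 43

D0: mem[0x19..0x1b] <- [7c c1 47]
D1: mem[0x00..0x06] <- [96 d3 91 5b 0c 43 dc]
D2: mem[0x21..0x27] <- [f1 16 e1 45 57 8f 6f]
D3: mem[0x13..0x19] <- [43 dc f1 16 e1 45 57]
query mem[0x28]=0x98, mem[0x22]=0x16, mem[0x13]=0x43, mem[0x02]=0x91, mem[0x05]=0x43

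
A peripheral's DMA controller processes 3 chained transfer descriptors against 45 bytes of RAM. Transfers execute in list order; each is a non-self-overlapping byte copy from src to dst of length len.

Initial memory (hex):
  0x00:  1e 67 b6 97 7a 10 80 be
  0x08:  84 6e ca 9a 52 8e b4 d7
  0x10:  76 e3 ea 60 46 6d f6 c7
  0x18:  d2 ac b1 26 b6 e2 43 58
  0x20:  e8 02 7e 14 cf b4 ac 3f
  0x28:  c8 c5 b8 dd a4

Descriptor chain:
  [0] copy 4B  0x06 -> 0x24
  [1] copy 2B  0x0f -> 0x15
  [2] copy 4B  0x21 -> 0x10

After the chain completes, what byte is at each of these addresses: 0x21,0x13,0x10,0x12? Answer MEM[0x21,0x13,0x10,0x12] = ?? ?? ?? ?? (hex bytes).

MEM[0x21,0x13,0x10,0x12] = 02 80 02 14

[0] 0x06->0x24 len=4 : 80 be 84 6e
[1] 0x0f->0x15 len=2 : d7 76
[2] 0x21->0x10 len=4 : 02 7e 14 80
query mem[0x21]=0x02, mem[0x13]=0x80, mem[0x10]=0x02, mem[0x12]=0x14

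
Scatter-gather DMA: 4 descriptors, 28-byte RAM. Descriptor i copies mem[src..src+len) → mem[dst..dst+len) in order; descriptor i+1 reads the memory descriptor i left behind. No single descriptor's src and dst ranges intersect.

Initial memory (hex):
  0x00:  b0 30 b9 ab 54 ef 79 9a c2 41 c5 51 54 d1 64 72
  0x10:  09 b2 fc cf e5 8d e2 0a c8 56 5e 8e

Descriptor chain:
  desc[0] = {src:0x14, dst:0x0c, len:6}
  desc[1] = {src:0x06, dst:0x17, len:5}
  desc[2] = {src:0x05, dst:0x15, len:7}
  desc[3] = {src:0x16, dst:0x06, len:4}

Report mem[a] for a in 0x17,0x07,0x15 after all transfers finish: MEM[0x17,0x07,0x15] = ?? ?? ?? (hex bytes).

MEM[0x17,0x07,0x15] = 9a 9a ef

#0 dst[0x0c+6] := {0xe5,0x8d,0xe2,0x0a,0xc8,0x56}
#1 dst[0x17+5] := {0x79,0x9a,0xc2,0x41,0xc5}
#2 dst[0x15+7] := {0xef,0x79,0x9a,0xc2,0x41,0xc5,0x51}
#3 dst[0x06+4] := {0x79,0x9a,0xc2,0x41}
query mem[0x17]=0x9a, mem[0x07]=0x9a, mem[0x15]=0xef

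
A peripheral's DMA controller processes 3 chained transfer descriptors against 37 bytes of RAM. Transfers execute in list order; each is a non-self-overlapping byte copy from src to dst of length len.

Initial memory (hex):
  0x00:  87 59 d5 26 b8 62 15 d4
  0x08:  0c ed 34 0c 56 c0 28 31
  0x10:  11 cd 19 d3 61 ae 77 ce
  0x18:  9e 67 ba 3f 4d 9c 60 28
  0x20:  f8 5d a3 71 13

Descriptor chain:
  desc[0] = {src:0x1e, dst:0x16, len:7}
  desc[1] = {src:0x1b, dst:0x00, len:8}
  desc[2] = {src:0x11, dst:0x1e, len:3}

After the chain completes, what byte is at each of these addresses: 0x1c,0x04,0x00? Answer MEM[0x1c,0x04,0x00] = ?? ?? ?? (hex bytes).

MEM[0x1c,0x04,0x00] = 13 28 71

[0] 0x1e->0x16 len=7 : 60 28 f8 5d a3 71 13
[1] 0x1b->0x00 len=8 : 71 13 9c 60 28 f8 5d a3
[2] 0x11->0x1e len=3 : cd 19 d3
query mem[0x1c]=0x13, mem[0x04]=0x28, mem[0x00]=0x71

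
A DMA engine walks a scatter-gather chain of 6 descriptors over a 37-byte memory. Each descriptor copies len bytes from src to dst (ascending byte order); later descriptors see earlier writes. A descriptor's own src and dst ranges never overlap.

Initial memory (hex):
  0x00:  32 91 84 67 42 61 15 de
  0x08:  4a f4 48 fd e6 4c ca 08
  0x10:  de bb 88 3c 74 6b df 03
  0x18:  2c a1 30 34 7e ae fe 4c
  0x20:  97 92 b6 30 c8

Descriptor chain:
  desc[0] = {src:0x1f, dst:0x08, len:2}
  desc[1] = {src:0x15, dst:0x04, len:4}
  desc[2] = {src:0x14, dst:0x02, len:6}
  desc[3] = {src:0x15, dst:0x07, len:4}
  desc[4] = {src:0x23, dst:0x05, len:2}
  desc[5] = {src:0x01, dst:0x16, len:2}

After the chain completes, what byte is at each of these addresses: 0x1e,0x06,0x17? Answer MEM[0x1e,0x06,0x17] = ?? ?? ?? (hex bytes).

[0] 0x1f->0x08 len=2 : 4c 97
[1] 0x15->0x04 len=4 : 6b df 03 2c
[2] 0x14->0x02 len=6 : 74 6b df 03 2c a1
[3] 0x15->0x07 len=4 : 6b df 03 2c
[4] 0x23->0x05 len=2 : 30 c8
[5] 0x01->0x16 len=2 : 91 74
query mem[0x1e]=0xfe, mem[0x06]=0xc8, mem[0x17]=0x74

MEM[0x1e,0x06,0x17] = fe c8 74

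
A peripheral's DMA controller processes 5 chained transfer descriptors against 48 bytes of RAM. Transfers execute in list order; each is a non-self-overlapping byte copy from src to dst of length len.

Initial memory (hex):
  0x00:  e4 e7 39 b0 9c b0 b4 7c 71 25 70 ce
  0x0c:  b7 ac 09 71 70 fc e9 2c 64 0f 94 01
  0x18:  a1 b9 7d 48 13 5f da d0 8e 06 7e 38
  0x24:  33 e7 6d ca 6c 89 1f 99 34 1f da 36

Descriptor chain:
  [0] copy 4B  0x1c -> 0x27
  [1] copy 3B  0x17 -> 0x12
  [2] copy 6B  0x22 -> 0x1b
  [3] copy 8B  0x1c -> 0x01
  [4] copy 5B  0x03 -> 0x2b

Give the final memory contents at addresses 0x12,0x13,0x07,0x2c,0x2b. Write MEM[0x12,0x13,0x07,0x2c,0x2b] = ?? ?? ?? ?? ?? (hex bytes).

  after D0: wrote 4B at 0x27 = 135fdad0
  after D1: wrote 3B at 0x12 = 01a1b9
  after D2: wrote 6B at 0x1b = 7e3833e76d13
  after D3: wrote 8B at 0x01 = 3833e76d13067e38
  after D4: wrote 5B at 0x2b = e76d13067e
query mem[0x12]=0x01, mem[0x13]=0xa1, mem[0x07]=0x7e, mem[0x2c]=0x6d, mem[0x2b]=0xe7

MEM[0x12,0x13,0x07,0x2c,0x2b] = 01 a1 7e 6d e7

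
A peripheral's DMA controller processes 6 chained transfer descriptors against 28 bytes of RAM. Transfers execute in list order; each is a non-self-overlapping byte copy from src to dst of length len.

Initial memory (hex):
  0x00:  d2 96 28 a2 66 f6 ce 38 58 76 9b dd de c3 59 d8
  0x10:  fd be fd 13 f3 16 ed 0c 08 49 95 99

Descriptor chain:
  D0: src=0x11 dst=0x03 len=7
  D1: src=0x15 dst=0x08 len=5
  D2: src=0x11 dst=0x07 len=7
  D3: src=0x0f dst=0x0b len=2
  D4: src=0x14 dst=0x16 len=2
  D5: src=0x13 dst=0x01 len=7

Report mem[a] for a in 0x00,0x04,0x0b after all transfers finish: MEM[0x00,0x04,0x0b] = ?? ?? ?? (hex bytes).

MEM[0x00,0x04,0x0b] = d2 f3 d8

[0] 0x11->0x03 len=7 : be fd 13 f3 16 ed 0c
[1] 0x15->0x08 len=5 : 16 ed 0c 08 49
[2] 0x11->0x07 len=7 : be fd 13 f3 16 ed 0c
[3] 0x0f->0x0b len=2 : d8 fd
[4] 0x14->0x16 len=2 : f3 16
[5] 0x13->0x01 len=7 : 13 f3 16 f3 16 08 49
query mem[0x00]=0xd2, mem[0x04]=0xf3, mem[0x0b]=0xd8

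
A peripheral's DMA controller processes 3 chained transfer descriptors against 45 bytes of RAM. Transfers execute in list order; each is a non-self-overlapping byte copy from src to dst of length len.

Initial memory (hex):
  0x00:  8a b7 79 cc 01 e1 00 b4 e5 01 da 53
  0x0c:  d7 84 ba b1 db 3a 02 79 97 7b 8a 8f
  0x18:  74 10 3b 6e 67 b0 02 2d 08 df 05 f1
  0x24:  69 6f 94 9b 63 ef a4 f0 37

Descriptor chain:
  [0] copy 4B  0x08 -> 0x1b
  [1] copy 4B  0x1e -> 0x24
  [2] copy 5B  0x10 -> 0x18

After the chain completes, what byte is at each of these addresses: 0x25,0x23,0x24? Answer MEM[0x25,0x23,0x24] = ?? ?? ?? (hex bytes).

MEM[0x25,0x23,0x24] = 2d f1 53

#0 dst[0x1b+4] := {0xe5,0x01,0xda,0x53}
#1 dst[0x24+4] := {0x53,0x2d,0x08,0xdf}
#2 dst[0x18+5] := {0xdb,0x3a,0x02,0x79,0x97}
query mem[0x25]=0x2d, mem[0x23]=0xf1, mem[0x24]=0x53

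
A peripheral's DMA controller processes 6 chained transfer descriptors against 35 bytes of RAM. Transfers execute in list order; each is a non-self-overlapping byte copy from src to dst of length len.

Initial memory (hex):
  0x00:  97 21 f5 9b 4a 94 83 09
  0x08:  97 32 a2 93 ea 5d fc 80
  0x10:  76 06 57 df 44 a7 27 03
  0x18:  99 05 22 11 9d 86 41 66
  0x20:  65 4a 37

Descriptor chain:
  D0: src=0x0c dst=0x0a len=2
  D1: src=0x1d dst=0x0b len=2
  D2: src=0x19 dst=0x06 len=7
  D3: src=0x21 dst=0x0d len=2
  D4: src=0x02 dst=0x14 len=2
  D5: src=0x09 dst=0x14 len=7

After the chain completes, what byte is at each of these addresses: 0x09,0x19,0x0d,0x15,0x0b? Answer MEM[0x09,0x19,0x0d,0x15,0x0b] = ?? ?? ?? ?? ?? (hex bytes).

MEM[0x09,0x19,0x0d,0x15,0x0b] = 9d 37 4a 86 41

  after D0: wrote 2B at 0x0a = ea5d
  after D1: wrote 2B at 0x0b = 8641
  after D2: wrote 7B at 0x06 = 0522119d864166
  after D3: wrote 2B at 0x0d = 4a37
  after D4: wrote 2B at 0x14 = f59b
  after D5: wrote 7B at 0x14 = 9d8641664a3780
query mem[0x09]=0x9d, mem[0x19]=0x37, mem[0x0d]=0x4a, mem[0x15]=0x86, mem[0x0b]=0x41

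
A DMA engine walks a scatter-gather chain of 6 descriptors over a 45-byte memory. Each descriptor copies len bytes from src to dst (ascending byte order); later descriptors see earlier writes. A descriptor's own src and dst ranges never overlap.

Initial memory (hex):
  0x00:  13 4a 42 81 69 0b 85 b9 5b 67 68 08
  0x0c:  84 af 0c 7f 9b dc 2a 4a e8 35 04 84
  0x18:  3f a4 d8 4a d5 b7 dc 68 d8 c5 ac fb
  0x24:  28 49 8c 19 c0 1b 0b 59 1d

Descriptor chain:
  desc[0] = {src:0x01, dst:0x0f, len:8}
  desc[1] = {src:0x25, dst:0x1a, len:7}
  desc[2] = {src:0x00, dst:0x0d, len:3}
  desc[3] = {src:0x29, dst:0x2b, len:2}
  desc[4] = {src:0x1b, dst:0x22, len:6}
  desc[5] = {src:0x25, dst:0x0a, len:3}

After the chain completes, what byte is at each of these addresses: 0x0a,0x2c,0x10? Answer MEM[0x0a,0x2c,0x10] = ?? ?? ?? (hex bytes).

MEM[0x0a,0x2c,0x10] = 1b 0b 42

#0 dst[0x0f+8] := {0x4a,0x42,0x81,0x69,0x0b,0x85,0xb9,0x5b}
#1 dst[0x1a+7] := {0x49,0x8c,0x19,0xc0,0x1b,0x0b,0x59}
#2 dst[0x0d+3] := {0x13,0x4a,0x42}
#3 dst[0x2b+2] := {0x1b,0x0b}
#4 dst[0x22+6] := {0x8c,0x19,0xc0,0x1b,0x0b,0x59}
#5 dst[0x0a+3] := {0x1b,0x0b,0x59}
query mem[0x0a]=0x1b, mem[0x2c]=0x0b, mem[0x10]=0x42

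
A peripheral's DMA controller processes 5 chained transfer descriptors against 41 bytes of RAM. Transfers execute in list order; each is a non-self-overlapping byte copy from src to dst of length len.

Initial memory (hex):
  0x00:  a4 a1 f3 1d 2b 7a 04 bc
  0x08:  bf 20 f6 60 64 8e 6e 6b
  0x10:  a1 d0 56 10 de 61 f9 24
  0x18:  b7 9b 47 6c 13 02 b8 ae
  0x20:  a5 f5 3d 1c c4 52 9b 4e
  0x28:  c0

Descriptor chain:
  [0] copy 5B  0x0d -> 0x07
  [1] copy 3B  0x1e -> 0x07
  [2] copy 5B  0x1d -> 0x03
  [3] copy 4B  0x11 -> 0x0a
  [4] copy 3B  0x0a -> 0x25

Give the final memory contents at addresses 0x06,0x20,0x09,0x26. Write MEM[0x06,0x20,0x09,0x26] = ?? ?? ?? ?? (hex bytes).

MEM[0x06,0x20,0x09,0x26] = a5 a5 a5 56

[0] 0x0d->0x07 len=5 : 8e 6e 6b a1 d0
[1] 0x1e->0x07 len=3 : b8 ae a5
[2] 0x1d->0x03 len=5 : 02 b8 ae a5 f5
[3] 0x11->0x0a len=4 : d0 56 10 de
[4] 0x0a->0x25 len=3 : d0 56 10
query mem[0x06]=0xa5, mem[0x20]=0xa5, mem[0x09]=0xa5, mem[0x26]=0x56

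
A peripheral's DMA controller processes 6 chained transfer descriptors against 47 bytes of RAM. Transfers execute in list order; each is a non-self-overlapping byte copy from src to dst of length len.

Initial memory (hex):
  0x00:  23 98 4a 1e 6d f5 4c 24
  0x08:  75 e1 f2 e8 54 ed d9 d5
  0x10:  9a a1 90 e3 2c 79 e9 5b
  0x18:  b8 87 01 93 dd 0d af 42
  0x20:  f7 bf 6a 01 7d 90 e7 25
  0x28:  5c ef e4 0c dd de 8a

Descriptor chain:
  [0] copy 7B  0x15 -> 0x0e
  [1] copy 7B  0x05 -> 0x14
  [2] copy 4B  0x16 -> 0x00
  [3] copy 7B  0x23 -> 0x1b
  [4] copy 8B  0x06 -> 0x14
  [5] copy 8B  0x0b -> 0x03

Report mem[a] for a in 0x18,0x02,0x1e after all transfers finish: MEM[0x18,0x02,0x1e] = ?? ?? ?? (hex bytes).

[0] 0x15->0x0e len=7 : 79 e9 5b b8 87 01 93
[1] 0x05->0x14 len=7 : f5 4c 24 75 e1 f2 e8
[2] 0x16->0x00 len=4 : 24 75 e1 f2
[3] 0x23->0x1b len=7 : 01 7d 90 e7 25 5c ef
[4] 0x06->0x14 len=8 : 4c 24 75 e1 f2 e8 54 ed
[5] 0x0b->0x03 len=8 : e8 54 ed 79 e9 5b b8 87
query mem[0x18]=0xf2, mem[0x02]=0xe1, mem[0x1e]=0xe7

MEM[0x18,0x02,0x1e] = f2 e1 e7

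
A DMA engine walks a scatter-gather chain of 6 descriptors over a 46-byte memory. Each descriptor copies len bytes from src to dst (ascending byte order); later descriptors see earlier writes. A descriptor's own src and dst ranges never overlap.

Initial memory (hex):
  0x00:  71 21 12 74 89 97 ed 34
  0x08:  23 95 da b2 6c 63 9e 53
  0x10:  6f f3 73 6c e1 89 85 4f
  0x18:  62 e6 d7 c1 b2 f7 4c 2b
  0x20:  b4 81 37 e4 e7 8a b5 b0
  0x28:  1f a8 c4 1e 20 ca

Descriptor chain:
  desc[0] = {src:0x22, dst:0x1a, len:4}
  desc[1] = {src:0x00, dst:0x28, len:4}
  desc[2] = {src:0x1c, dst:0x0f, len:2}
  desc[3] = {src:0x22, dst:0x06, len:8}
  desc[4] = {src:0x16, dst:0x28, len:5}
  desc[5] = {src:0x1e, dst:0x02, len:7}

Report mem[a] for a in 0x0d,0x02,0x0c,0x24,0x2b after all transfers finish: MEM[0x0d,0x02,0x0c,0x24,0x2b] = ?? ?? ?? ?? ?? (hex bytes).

[0] 0x22->0x1a len=4 : 37 e4 e7 8a
[1] 0x00->0x28 len=4 : 71 21 12 74
[2] 0x1c->0x0f len=2 : e7 8a
[3] 0x22->0x06 len=8 : 37 e4 e7 8a b5 b0 71 21
[4] 0x16->0x28 len=5 : 85 4f 62 e6 37
[5] 0x1e->0x02 len=7 : 4c 2b b4 81 37 e4 e7
query mem[0x0d]=0x21, mem[0x02]=0x4c, mem[0x0c]=0x71, mem[0x24]=0xe7, mem[0x2b]=0xe6

MEM[0x0d,0x02,0x0c,0x24,0x2b] = 21 4c 71 e7 e6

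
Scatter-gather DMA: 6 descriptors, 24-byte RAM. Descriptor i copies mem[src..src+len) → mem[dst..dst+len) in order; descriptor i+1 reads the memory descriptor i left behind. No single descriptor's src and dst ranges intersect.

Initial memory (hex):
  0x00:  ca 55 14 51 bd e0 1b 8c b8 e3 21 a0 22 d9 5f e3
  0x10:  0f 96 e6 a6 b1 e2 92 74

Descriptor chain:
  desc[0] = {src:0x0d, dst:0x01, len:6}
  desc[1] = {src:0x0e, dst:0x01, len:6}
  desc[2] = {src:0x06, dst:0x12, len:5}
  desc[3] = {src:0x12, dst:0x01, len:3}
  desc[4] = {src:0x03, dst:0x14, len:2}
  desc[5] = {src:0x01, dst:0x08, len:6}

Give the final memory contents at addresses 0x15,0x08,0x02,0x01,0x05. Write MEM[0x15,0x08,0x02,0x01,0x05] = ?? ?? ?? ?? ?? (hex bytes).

  after D0: wrote 6B at 0x01 = d95fe30f96e6
  after D1: wrote 6B at 0x01 = 5fe30f96e6a6
  after D2: wrote 5B at 0x12 = a68cb8e321
  after D3: wrote 3B at 0x01 = a68cb8
  after D4: wrote 2B at 0x14 = b896
  after D5: wrote 6B at 0x08 = a68cb896e6a6
query mem[0x15]=0x96, mem[0x08]=0xa6, mem[0x02]=0x8c, mem[0x01]=0xa6, mem[0x05]=0xe6

MEM[0x15,0x08,0x02,0x01,0x05] = 96 a6 8c a6 e6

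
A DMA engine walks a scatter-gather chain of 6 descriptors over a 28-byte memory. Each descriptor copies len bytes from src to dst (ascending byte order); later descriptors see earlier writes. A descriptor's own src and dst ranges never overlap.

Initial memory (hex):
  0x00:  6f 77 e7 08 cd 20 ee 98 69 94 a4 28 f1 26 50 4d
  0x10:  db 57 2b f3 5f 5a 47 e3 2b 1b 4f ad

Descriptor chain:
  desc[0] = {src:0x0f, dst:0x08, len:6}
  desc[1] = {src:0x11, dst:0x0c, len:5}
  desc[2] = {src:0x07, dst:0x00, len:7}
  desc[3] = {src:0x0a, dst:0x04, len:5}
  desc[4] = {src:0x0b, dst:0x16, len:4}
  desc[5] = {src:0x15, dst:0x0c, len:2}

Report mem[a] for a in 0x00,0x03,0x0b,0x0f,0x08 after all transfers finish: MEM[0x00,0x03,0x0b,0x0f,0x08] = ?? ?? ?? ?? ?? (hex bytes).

D0: mem[0x08..0x0d] <- [4d db 57 2b f3 5f]
D1: mem[0x0c..0x10] <- [57 2b f3 5f 5a]
D2: mem[0x00..0x06] <- [98 4d db 57 2b 57 2b]
D3: mem[0x04..0x08] <- [57 2b 57 2b f3]
D4: mem[0x16..0x19] <- [2b 57 2b f3]
D5: mem[0x0c..0x0d] <- [5a 2b]
query mem[0x00]=0x98, mem[0x03]=0x57, mem[0x0b]=0x2b, mem[0x0f]=0x5f, mem[0x08]=0xf3

MEM[0x00,0x03,0x0b,0x0f,0x08] = 98 57 2b 5f f3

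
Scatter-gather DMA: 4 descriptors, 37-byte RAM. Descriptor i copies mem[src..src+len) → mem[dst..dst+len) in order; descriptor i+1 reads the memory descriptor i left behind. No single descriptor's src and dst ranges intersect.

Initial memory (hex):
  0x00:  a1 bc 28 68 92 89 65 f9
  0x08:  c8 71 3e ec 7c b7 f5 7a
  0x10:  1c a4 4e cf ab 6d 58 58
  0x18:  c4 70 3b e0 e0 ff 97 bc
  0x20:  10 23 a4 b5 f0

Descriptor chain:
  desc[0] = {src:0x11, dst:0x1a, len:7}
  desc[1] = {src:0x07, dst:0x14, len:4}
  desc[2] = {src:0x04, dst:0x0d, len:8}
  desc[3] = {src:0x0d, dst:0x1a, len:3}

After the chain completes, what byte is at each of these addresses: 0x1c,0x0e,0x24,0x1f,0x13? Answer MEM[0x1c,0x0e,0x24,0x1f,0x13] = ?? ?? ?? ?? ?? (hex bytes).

  after D0: wrote 7B at 0x1a = a44ecfab6d5858
  after D1: wrote 4B at 0x14 = f9c8713e
  after D2: wrote 8B at 0x0d = 928965f9c8713eec
  after D3: wrote 3B at 0x1a = 928965
query mem[0x1c]=0x65, mem[0x0e]=0x89, mem[0x24]=0xf0, mem[0x1f]=0x58, mem[0x13]=0x3e

MEM[0x1c,0x0e,0x24,0x1f,0x13] = 65 89 f0 58 3e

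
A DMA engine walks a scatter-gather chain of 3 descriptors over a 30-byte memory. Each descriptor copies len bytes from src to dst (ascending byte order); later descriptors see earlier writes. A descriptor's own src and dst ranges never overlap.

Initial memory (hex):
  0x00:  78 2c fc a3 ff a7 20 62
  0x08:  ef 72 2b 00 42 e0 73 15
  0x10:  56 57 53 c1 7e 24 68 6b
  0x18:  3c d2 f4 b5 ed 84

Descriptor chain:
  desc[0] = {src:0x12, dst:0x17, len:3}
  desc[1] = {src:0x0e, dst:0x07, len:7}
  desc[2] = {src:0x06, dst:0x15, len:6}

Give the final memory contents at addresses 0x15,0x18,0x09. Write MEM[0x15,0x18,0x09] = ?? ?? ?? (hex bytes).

[0] 0x12->0x17 len=3 : 53 c1 7e
[1] 0x0e->0x07 len=7 : 73 15 56 57 53 c1 7e
[2] 0x06->0x15 len=6 : 20 73 15 56 57 53
query mem[0x15]=0x20, mem[0x18]=0x56, mem[0x09]=0x56

MEM[0x15,0x18,0x09] = 20 56 56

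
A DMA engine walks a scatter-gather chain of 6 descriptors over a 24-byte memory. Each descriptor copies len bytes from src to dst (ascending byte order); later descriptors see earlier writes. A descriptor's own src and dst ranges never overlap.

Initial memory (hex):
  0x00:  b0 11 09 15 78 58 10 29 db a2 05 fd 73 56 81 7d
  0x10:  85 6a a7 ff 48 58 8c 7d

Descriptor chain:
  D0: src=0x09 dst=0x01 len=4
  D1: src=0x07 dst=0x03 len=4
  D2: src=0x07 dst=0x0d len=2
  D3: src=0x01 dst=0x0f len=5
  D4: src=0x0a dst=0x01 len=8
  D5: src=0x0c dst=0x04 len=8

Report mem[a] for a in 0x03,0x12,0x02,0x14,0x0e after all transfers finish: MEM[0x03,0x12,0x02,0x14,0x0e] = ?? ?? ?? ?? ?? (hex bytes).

D0: mem[0x01..0x04] <- [a2 05 fd 73]
D1: mem[0x03..0x06] <- [29 db a2 05]
D2: mem[0x0d..0x0e] <- [29 db]
D3: mem[0x0f..0x13] <- [a2 05 29 db a2]
D4: mem[0x01..0x08] <- [05 fd 73 29 db a2 05 29]
D5: mem[0x04..0x0b] <- [73 29 db a2 05 29 db a2]
query mem[0x03]=0x73, mem[0x12]=0xdb, mem[0x02]=0xfd, mem[0x14]=0x48, mem[0x0e]=0xdb

MEM[0x03,0x12,0x02,0x14,0x0e] = 73 db fd 48 db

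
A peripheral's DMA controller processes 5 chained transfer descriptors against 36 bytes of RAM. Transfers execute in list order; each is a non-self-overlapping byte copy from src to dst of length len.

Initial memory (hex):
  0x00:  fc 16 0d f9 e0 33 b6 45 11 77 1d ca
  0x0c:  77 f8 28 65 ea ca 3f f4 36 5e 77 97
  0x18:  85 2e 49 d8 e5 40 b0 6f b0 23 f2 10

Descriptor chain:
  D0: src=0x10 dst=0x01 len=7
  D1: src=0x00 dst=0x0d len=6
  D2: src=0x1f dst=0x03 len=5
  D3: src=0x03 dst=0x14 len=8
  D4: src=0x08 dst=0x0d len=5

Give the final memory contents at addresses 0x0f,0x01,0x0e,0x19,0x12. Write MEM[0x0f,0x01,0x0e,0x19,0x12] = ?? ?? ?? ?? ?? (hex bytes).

  after D0: wrote 7B at 0x01 = eaca3ff4365e77
  after D1: wrote 6B at 0x0d = fceaca3ff436
  after D2: wrote 5B at 0x03 = 6fb023f210
  after D3: wrote 8B at 0x14 = 6fb023f21011771d
  after D4: wrote 5B at 0x0d = 11771dca77
query mem[0x0f]=0x1d, mem[0x01]=0xea, mem[0x0e]=0x77, mem[0x19]=0x11, mem[0x12]=0x36

MEM[0x0f,0x01,0x0e,0x19,0x12] = 1d ea 77 11 36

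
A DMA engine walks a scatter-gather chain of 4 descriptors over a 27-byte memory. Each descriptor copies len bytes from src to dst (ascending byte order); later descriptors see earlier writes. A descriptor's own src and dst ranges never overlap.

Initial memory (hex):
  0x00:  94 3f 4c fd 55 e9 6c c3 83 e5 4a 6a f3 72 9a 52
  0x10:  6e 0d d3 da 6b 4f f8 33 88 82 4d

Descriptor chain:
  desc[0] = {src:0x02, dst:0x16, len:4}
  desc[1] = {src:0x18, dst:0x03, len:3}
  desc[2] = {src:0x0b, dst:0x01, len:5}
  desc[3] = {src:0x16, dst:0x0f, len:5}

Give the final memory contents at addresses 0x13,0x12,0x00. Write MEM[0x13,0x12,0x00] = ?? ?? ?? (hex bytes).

  after D0: wrote 4B at 0x16 = 4cfd55e9
  after D1: wrote 3B at 0x03 = 55e94d
  after D2: wrote 5B at 0x01 = 6af3729a52
  after D3: wrote 5B at 0x0f = 4cfd55e94d
query mem[0x13]=0x4d, mem[0x12]=0xe9, mem[0x00]=0x94

MEM[0x13,0x12,0x00] = 4d e9 94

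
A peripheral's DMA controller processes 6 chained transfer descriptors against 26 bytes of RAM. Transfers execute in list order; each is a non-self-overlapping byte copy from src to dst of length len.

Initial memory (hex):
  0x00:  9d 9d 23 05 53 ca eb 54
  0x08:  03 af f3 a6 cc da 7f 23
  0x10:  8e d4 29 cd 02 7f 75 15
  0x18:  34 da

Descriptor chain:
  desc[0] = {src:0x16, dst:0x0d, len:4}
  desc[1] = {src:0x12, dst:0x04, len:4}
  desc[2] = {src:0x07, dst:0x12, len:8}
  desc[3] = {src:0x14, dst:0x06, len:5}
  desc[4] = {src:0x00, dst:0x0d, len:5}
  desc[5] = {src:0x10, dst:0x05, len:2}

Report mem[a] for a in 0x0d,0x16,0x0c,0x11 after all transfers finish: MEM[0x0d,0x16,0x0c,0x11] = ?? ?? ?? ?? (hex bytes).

MEM[0x0d,0x16,0x0c,0x11] = 9d a6 cc 29

[0] 0x16->0x0d len=4 : 75 15 34 da
[1] 0x12->0x04 len=4 : 29 cd 02 7f
[2] 0x07->0x12 len=8 : 7f 03 af f3 a6 cc 75 15
[3] 0x14->0x06 len=5 : af f3 a6 cc 75
[4] 0x00->0x0d len=5 : 9d 9d 23 05 29
[5] 0x10->0x05 len=2 : 05 29
query mem[0x0d]=0x9d, mem[0x16]=0xa6, mem[0x0c]=0xcc, mem[0x11]=0x29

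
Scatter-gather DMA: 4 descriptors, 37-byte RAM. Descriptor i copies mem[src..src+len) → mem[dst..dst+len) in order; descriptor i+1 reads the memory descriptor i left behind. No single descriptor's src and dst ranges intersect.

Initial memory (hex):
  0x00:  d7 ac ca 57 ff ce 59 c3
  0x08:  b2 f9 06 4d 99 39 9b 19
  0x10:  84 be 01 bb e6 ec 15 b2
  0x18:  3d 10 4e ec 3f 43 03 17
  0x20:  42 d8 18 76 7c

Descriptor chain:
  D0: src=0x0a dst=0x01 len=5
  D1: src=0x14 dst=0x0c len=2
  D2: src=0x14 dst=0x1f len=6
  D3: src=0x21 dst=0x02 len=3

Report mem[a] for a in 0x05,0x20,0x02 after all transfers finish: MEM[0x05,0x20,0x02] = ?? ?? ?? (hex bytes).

D0: mem[0x01..0x05] <- [06 4d 99 39 9b]
D1: mem[0x0c..0x0d] <- [e6 ec]
D2: mem[0x1f..0x24] <- [e6 ec 15 b2 3d 10]
D3: mem[0x02..0x04] <- [15 b2 3d]
query mem[0x05]=0x9b, mem[0x20]=0xec, mem[0x02]=0x15

MEM[0x05,0x20,0x02] = 9b ec 15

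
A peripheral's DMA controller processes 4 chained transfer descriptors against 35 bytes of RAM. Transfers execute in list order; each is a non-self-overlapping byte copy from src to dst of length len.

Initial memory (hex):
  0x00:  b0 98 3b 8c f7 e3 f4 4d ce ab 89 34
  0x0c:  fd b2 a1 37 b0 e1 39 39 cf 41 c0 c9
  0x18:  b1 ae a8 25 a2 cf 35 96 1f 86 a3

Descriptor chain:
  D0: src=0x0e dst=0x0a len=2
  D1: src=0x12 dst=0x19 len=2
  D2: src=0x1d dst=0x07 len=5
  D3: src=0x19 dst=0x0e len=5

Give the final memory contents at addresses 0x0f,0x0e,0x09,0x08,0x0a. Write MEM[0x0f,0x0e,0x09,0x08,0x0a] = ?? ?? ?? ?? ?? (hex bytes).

MEM[0x0f,0x0e,0x09,0x08,0x0a] = 39 39 96 35 1f

D0: mem[0x0a..0x0b] <- [a1 37]
D1: mem[0x19..0x1a] <- [39 39]
D2: mem[0x07..0x0b] <- [cf 35 96 1f 86]
D3: mem[0x0e..0x12] <- [39 39 25 a2 cf]
query mem[0x0f]=0x39, mem[0x0e]=0x39, mem[0x09]=0x96, mem[0x08]=0x35, mem[0x0a]=0x1f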